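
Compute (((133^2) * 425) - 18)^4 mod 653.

44

(133)^2 ≡ 58 (mod 653)
58 * 425 = 24650 ≡ 489 (mod 653)
489 - 18 = 471
(471)^4 ≡ 44 (mod 653)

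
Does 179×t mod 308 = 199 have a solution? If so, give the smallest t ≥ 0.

gcd(179, 308) = 1, so a unique solution mod 308 exists.
179⁻¹ ≡ 191 (mod 308).
t ≡ 191×199 ≡ 125 (mod 308).

125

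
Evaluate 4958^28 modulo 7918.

By square-and-multiply:
4958^1 ≡ 4958 (mod 7918)
4958^2 ≡ 4958^2 = 24581764 ≡ 4292 (mod 7918)
4958^4 ≡ 4292^2 = 18421264 ≡ 3996 (mod 7918)
4958^8 ≡ 3996^2 = 15968016 ≡ 5328 (mod 7918)
4958^16 ≡ 5328^2 = 28387584 ≡ 1554 (mod 7918)
4958^28 = 4958^16 * 4958^8 * 4958^4 ≡ 1554 * 5328 * 3996 (mod 7918).
Accumulate the product:
1554 * 5328 = 8279712 ≡ 5402
5402 * 3996 = 21586392 ≡ 1924

1924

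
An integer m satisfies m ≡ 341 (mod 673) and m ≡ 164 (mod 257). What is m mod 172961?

673⁻¹ mod 257: 673·118 ≡ 1 (mod 257), so 673⁻¹ ≡ 118.
m = 341 + 673·((164 − 341)·118 mod 257) = 341 + 673·188 = 126865.
Check: 126865 mod 673 = 341, 126865 mod 257 = 164. ✓

126865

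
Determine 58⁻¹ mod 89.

66

89 = 1×58 + 31
58 = 1×31 + 27
31 = 1×27 + 4
27 = 6×4 + 3
4 = 1×3 + 1
3 = 3×1 + 0
gcd(58, 89) = 1, so the inverse exists.
Bézout: 1 = 15×89 − 23×58.
So 58⁻¹ ≡ −23 ≡ 66 (mod 89).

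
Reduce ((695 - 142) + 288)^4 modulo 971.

695 - 142 = 553
553 + 288 = 841
(841)^4 ≡ 60 (mod 971)

60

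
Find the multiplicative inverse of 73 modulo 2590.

887

2590 = 35×73 + 35
73 = 2×35 + 3
35 = 11×3 + 2
3 = 1×2 + 1
2 = 2×1 + 0
gcd(73, 2590) = 1, so the inverse exists.
Back-substitute for 1:
1 = 1×3 − 1×2
  = −1×35 + 12×3
  = 12×73 − 25×35
  = −25×2590 + 887×73
So 73⁻¹ ≡ 887 (mod 2590).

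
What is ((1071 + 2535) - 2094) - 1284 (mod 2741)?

1071 + 2535 = 3606 ≡ 865 (mod 2741)
865 - 2094 = -1229 ≡ 1512 (mod 2741)
1512 - 1284 = 228

228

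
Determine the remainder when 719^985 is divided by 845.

459

719^1 ≡ 719 (mod 845)
719^2 ≡ 719^2 = 516961 ≡ 666 (mod 845)
719^4 ≡ 666^2 = 443556 ≡ 776 (mod 845)
719^8 ≡ 776^2 = 602176 ≡ 536 (mod 845)
719^16 ≡ 536^2 = 287296 ≡ 841 (mod 845)
719^32 ≡ 841^2 = 707281 ≡ 16 (mod 845)
719^64 ≡ 16^2 = 256 (mod 845)
719^128 ≡ 256^2 = 65536 ≡ 471 (mod 845)
719^256 ≡ 471^2 = 221841 ≡ 451 (mod 845)
719^512 ≡ 451^2 = 203401 ≡ 601 (mod 845)
719^985 = 719^512 · 719^256 · 719^128 · 719^64 · 719^16 · 719^8 · 719^1 ≡ 601 · 451 · 471 · 256 · 841 · 536 · 719 (mod 845).
Accumulate the product:
601 · 451 = 271051 ≡ 651
651 · 471 = 306621 ≡ 731
731 · 256 = 187136 ≡ 391
391 · 841 = 328831 ≡ 126
126 · 536 = 67536 ≡ 781
781 · 719 = 561539 ≡ 459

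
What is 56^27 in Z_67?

27 in binary is 11011, i.e. 27 = 16 + 8 + 2 + 1.
56^1 ≡ 56 (mod 67)
56^2 ≡ 56^2 = 3136 ≡ 54 (mod 67)
56^4 ≡ 54^2 = 2916 ≡ 35 (mod 67)
56^8 ≡ 35^2 = 1225 ≡ 19 (mod 67)
56^16 ≡ 19^2 = 361 ≡ 26 (mod 67)
56^27 = 56^16 · 56^8 · 56^2 · 56^1 ≡ 26 · 19 · 54 · 56 (mod 67).
Accumulate the product:
26 · 19 = 494 ≡ 25
25 · 54 = 1350 ≡ 10
10 · 56 = 560 ≡ 24

24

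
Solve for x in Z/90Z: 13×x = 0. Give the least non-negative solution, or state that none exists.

gcd(13, 90) = 1, so a unique solution mod 90 exists.
13⁻¹ ≡ 7 (mod 90).
x ≡ 7×0 ≡ 0 (mod 90).

0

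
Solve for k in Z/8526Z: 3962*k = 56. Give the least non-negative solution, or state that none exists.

gcd(3962, 8526) = 14, and 14 | 56, so solutions exist.
Divide through by 14: 283*k mod 609 = 4.
283⁻¹ ≡ 439 (mod 609).
k ≡ 439*4 ≡ 538 (mod 609).
The smallest non-negative solution is k = 538.

538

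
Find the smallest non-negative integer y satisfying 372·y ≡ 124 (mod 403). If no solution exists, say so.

9

gcd(372, 403) = 31, and 31 | 124, so solutions exist.
Divide through by 31: 12·y mod 13 = 4.
12⁻¹ ≡ 12 (mod 13).
y ≡ 12·4 ≡ 9 (mod 13).
The smallest non-negative solution is y = 9.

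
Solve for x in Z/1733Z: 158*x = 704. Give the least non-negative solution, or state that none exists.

509

gcd(158, 1733) = 1, so a unique solution mod 1733 exists.
158⁻¹ ≡ 1042 (mod 1733).
x ≡ 1042*704 ≡ 509 (mod 1733).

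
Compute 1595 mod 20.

1595 = 79×20 + 15, so 1595 ≡ 15 (mod 20).

15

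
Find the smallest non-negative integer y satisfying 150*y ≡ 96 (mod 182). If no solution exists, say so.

88

gcd(150, 182) = 2, and 2 | 96, so solutions exist.
Divide through by 2: 75*y mod 91 = 48.
75⁻¹ ≡ 17 (mod 91).
y ≡ 17*48 ≡ 88 (mod 91).
The smallest non-negative solution is y = 88.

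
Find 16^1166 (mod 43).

Compute successive squares:
1166 in binary is 10010001110, i.e. 1166 = 1024 + 128 + 8 + 4 + 2.
16^1 ≡ 16 (mod 43)
16^2 ≡ 16^2 = 256 ≡ 41 (mod 43)
16^4 ≡ 41^2 = 1681 ≡ 4 (mod 43)
16^8 ≡ 4^2 = 16 (mod 43)
16^16 ≡ 16^2 = 256 ≡ 41 (mod 43)
16^32 ≡ 41^2 = 1681 ≡ 4 (mod 43)
16^64 ≡ 4^2 = 16 (mod 43)
16^128 ≡ 16^2 = 256 ≡ 41 (mod 43)
16^256 ≡ 41^2 = 1681 ≡ 4 (mod 43)
16^512 ≡ 4^2 = 16 (mod 43)
16^1024 ≡ 16^2 = 256 ≡ 41 (mod 43)
16^1166 = 16^1024 · 16^128 · 16^8 · 16^4 · 16^2 ≡ 41 · 41 · 16 · 4 · 41 (mod 43).
Accumulate the product:
41 · 41 = 1681 ≡ 4
4 · 16 = 64 ≡ 21
21 · 4 = 84 ≡ 41
41 · 41 = 1681 ≡ 4

4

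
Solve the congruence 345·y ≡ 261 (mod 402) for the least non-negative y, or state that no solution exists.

73

gcd(345, 402) = 3, and 3 | 261, so solutions exist.
Divide through by 3: 115·y ≡ 87 mod 134.
115⁻¹ ≡ 7 (mod 134).
y ≡ 7·87 ≡ 73 (mod 134).
The smallest non-negative solution is y = 73.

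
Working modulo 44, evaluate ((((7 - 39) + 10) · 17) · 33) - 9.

13

7 - 39 = -32 ≡ 12 (mod 44)
12 + 10 = 22
22 · 17 = 374 ≡ 22 (mod 44)
22 · 33 = 726 ≡ 22 (mod 44)
22 - 9 = 13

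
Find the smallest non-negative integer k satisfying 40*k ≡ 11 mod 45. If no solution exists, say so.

gcd(40, 45) = 5, and 5 does not divide 11.
So the congruence has no solution.

no solution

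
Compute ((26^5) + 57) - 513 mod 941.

(26)^5 ≡ 310 (mod 941)
310 + 57 = 367
367 - 513 = -146 ≡ 795 (mod 941)

795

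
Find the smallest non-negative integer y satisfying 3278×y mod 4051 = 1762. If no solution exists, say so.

2356

gcd(3278, 4051) = 1, so a unique solution mod 4051 exists.
3278⁻¹ ≡ 2374 (mod 4051).
y ≡ 2374×1762 ≡ 2356 (mod 4051).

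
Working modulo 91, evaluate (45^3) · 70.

(45)^3 ≡ 34 (mod 91)
34 · 70 = 2380 ≡ 14 (mod 91)

14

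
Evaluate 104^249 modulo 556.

444

249 in binary is 11111001, i.e. 249 = 128 + 64 + 32 + 16 + 8 + 1.
104^1 ≡ 104 (mod 556)
104^2 ≡ 104^2 = 10816 ≡ 252 (mod 556)
104^4 ≡ 252^2 = 63504 ≡ 120 (mod 556)
104^8 ≡ 120^2 = 14400 ≡ 500 (mod 556)
104^16 ≡ 500^2 = 250000 ≡ 356 (mod 556)
104^32 ≡ 356^2 = 126736 ≡ 524 (mod 556)
104^64 ≡ 524^2 = 274576 ≡ 468 (mod 556)
104^128 ≡ 468^2 = 219024 ≡ 516 (mod 556)
104^249 = 104^128 * 104^64 * 104^32 * 104^16 * 104^8 * 104^1 ≡ 516 * 468 * 524 * 356 * 500 * 104 (mod 556).
Accumulate the product:
516 * 468 = 241488 ≡ 184
184 * 524 = 96416 ≡ 228
228 * 356 = 81168 ≡ 548
548 * 500 = 274000 ≡ 448
448 * 104 = 46592 ≡ 444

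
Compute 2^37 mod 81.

37 in binary is 100101, i.e. 37 = 32 + 4 + 1.
2^1 ≡ 2 (mod 81)
2^2 ≡ 2^2 = 4 (mod 81)
2^4 ≡ 4^2 = 16 (mod 81)
2^8 ≡ 16^2 = 256 ≡ 13 (mod 81)
2^16 ≡ 13^2 = 169 ≡ 7 (mod 81)
2^32 ≡ 7^2 = 49 (mod 81)
2^37 = 2^32 * 2^4 * 2^1 ≡ 49 * 16 * 2 (mod 81).
Accumulate the product:
49 * 16 = 784 ≡ 55
55 * 2 = 110 ≡ 29

29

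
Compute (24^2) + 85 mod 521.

140

(24)^2 ≡ 55 (mod 521)
55 + 85 = 140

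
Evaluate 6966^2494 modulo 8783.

6966^1 ≡ 6966 (mod 8783)
6966^2 ≡ 6966^2 = 48525156 ≡ 7864 (mod 8783)
6966^4 ≡ 7864^2 = 61842496 ≡ 1393 (mod 8783)
6966^8 ≡ 1393^2 = 1940449 ≡ 8189 (mod 8783)
6966^16 ≡ 8189^2 = 67059721 ≡ 1516 (mod 8783)
6966^32 ≡ 1516^2 = 2298256 ≡ 5893 (mod 8783)
6966^64 ≡ 5893^2 = 34727449 ≡ 8250 (mod 8783)
6966^128 ≡ 8250^2 = 68062500 ≡ 3033 (mod 8783)
6966^256 ≡ 3033^2 = 9199089 ≡ 3288 (mod 8783)
6966^512 ≡ 3288^2 = 10810944 ≡ 7854 (mod 8783)
6966^1024 ≡ 7854^2 = 61685316 ≡ 2307 (mod 8783)
6966^2048 ≡ 2307^2 = 5322249 ≡ 8534 (mod 8783)
6966^2494 = 6966^2048 × 6966^256 × 6966^128 × 6966^32 × 6966^16 × 6966^8 × 6966^4 × 6966^2 ≡ 8534 × 3288 × 3033 × 5893 × 1516 × 8189 × 1393 × 7864 (mod 8783).
Accumulate the product:
8534 × 3288 = 28059792 ≡ 6890
6890 × 3033 = 20897370 ≡ 2613
2613 × 5893 = 15398409 ≡ 1810
1810 × 1516 = 2743960 ≡ 3664
3664 × 8189 = 30004496 ≡ 1768
1768 × 1393 = 2462824 ≡ 3584
3584 × 7864 = 28184576 ≡ 8712

8712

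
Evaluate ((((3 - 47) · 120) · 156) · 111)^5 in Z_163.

3 - 47 = -44 ≡ 119 (mod 163)
119 · 120 = 14280 ≡ 99 (mod 163)
99 · 156 = 15444 ≡ 122 (mod 163)
122 · 111 = 13542 ≡ 13 (mod 163)
(13)^5 ≡ 142 (mod 163)

142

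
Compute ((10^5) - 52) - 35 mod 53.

(10)^5 ≡ 42 (mod 53)
42 - 52 = -10 ≡ 43 (mod 53)
43 - 35 = 8

8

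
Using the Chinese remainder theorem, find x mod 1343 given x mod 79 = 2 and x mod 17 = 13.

79⁻¹ mod 17: 79×14 ≡ 1 (mod 17), so 79⁻¹ ≡ 14.
x = 2 + 79×((13 − 2)×14 mod 17) = 2 + 79×1 = 81.

81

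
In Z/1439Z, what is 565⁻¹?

1439 = 2·565 + 309
565 = 1·309 + 256
309 = 1·256 + 53
256 = 4·53 + 44
53 = 1·44 + 9
44 = 4·9 + 8
9 = 1·8 + 1
8 = 8·1 + 0
gcd(565, 1439) = 1, so the inverse exists.
Back-substitute for 1:
1 = 1·9 − 1·8
  = −1·44 + 5·9
  = 5·53 − 6·44
  = −6·256 + 29·53
  = 29·309 − 35·256
  = −35·565 + 64·309
  = 64·1439 − 163·565
So 565⁻¹ ≡ −163 ≡ 1276 (mod 1439).

1276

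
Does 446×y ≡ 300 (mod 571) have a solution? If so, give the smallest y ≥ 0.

226

gcd(446, 571) = 1, so a unique solution mod 571 exists.
446⁻¹ ≡ 370 (mod 571).
y ≡ 370×300 ≡ 226 (mod 571).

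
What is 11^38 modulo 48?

By square-and-multiply:
11^1 ≡ 11 (mod 48)
11^2 ≡ 11^2 = 121 ≡ 25 (mod 48)
11^4 ≡ 25^2 = 625 ≡ 1 (mod 48)
11^8 ≡ 1^2 = 1 (mod 48)
11^16 ≡ 1^2 = 1 (mod 48)
11^32 ≡ 1^2 = 1 (mod 48)
11^38 = 11^32 · 11^4 · 11^2 ≡ 1 · 1 · 25 (mod 48).
Accumulate the product:
1 · 1 = 1
1 · 25 = 25

25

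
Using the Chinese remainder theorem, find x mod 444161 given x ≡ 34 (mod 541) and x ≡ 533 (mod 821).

541⁻¹ mod 821: 541*648 ≡ 1 (mod 821), so 541⁻¹ ≡ 648.
x = 34 + 541*((533 − 34)*648 mod 821) = 34 + 541*699 = 378193.
Check: 378193 mod 541 = 34, 378193 mod 821 = 533. ✓

378193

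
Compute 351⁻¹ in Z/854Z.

Run the extended Euclidean algorithm:
854 = 2×351 + 152
351 = 2×152 + 47
152 = 3×47 + 11
47 = 4×11 + 3
11 = 3×3 + 2
3 = 1×2 + 1
2 = 2×1 + 0
gcd(351, 854) = 1, so the inverse exists.
Back-substitute for 1:
1 = 1×3 − 1×2
  = −1×11 + 4×3
  = 4×47 − 17×11
  = −17×152 + 55×47
  = 55×351 − 127×152
  = −127×854 + 309×351
So 351⁻¹ ≡ 309 (mod 854).

309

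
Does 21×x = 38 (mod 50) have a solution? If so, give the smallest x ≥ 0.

gcd(21, 50) = 1, so a unique solution mod 50 exists.
21⁻¹ ≡ 31 (mod 50).
x ≡ 31×38 ≡ 28 (mod 50).

28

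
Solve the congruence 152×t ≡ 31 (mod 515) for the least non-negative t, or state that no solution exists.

gcd(152, 515) = 1, so a unique solution mod 515 exists.
152⁻¹ ≡ 288 (mod 515).
t ≡ 288×31 ≡ 173 (mod 515).

173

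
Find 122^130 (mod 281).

Compute successive squares:
130 in binary is 10000010, i.e. 130 = 128 + 2.
122^1 ≡ 122 (mod 281)
122^2 ≡ 122^2 = 14884 ≡ 272 (mod 281)
122^4 ≡ 272^2 = 73984 ≡ 81 (mod 281)
122^8 ≡ 81^2 = 6561 ≡ 98 (mod 281)
122^16 ≡ 98^2 = 9604 ≡ 50 (mod 281)
122^32 ≡ 50^2 = 2500 ≡ 252 (mod 281)
122^64 ≡ 252^2 = 63504 ≡ 279 (mod 281)
122^128 ≡ 279^2 = 77841 ≡ 4 (mod 281)
122^130 = 122^128 × 122^2 ≡ 4 × 272 (mod 281).
4 × 272 = 1088 ≡ 245 (mod 281).

245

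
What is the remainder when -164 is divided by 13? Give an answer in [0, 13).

-164 = -13×13 + 5, so -164 ≡ 5 (mod 13).

5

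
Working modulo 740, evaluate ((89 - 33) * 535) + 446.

89 - 33 = 56
56 * 535 = 29960 ≡ 360 (mod 740)
360 + 446 = 806 ≡ 66 (mod 740)

66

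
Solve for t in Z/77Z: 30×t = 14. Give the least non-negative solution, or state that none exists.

21

gcd(30, 77) = 1, so a unique solution mod 77 exists.
30⁻¹ ≡ 18 (mod 77).
t ≡ 18×14 ≡ 21 (mod 77).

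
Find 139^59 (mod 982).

Compute successive squares:
59 in binary is 111011, i.e. 59 = 32 + 16 + 8 + 2 + 1.
139^1 ≡ 139 (mod 982)
139^2 ≡ 139^2 = 19321 ≡ 663 (mod 982)
139^4 ≡ 663^2 = 439569 ≡ 615 (mod 982)
139^8 ≡ 615^2 = 378225 ≡ 155 (mod 982)
139^16 ≡ 155^2 = 24025 ≡ 457 (mod 982)
139^32 ≡ 457^2 = 208849 ≡ 665 (mod 982)
139^59 = 139^32 · 139^16 · 139^8 · 139^2 · 139^1 ≡ 665 · 457 · 155 · 663 · 139 (mod 982).
Accumulate the product:
665 · 457 = 303905 ≡ 467
467 · 155 = 72385 ≡ 699
699 · 663 = 463437 ≡ 915
915 · 139 = 127185 ≡ 507

507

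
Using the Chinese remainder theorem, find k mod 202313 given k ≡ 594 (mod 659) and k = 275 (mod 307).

94831

659⁻¹ mod 307: 659·116 ≡ 1 (mod 307), so 659⁻¹ ≡ 116.
k = 594 + 659·((275 − 594)·116 mod 307) = 594 + 659·143 = 94831.
Check: 94831 mod 659 = 594, 94831 mod 307 = 275. ✓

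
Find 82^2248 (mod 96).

64

2248 in binary is 100011001000, i.e. 2248 = 2048 + 128 + 64 + 8.
82^1 ≡ 82 (mod 96)
82^2 ≡ 82^2 = 6724 ≡ 4 (mod 96)
82^4 ≡ 4^2 = 16 (mod 96)
82^8 ≡ 16^2 = 256 ≡ 64 (mod 96)
82^16 ≡ 64^2 = 4096 ≡ 64 (mod 96)
82^32 ≡ 64^2 = 4096 ≡ 64 (mod 96)
82^64 ≡ 64^2 = 4096 ≡ 64 (mod 96)
82^128 ≡ 64^2 = 4096 ≡ 64 (mod 96)
82^256 ≡ 64^2 = 4096 ≡ 64 (mod 96)
82^512 ≡ 64^2 = 4096 ≡ 64 (mod 96)
82^1024 ≡ 64^2 = 4096 ≡ 64 (mod 96)
82^2048 ≡ 64^2 = 4096 ≡ 64 (mod 96)
82^2248 = 82^2048 * 82^128 * 82^64 * 82^8 ≡ 64 * 64 * 64 * 64 (mod 96).
Accumulate the product:
64 * 64 = 4096 ≡ 64
64 * 64 = 4096 ≡ 64
64 * 64 = 4096 ≡ 64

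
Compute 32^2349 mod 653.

512

Compute successive squares:
2349 in binary is 100100101101, i.e. 2349 = 2048 + 256 + 32 + 8 + 4 + 1.
32^1 ≡ 32 (mod 653)
32^2 ≡ 32^2 = 1024 ≡ 371 (mod 653)
32^4 ≡ 371^2 = 137641 ≡ 511 (mod 653)
32^8 ≡ 511^2 = 261121 ≡ 574 (mod 653)
32^16 ≡ 574^2 = 329476 ≡ 364 (mod 653)
32^32 ≡ 364^2 = 132496 ≡ 590 (mod 653)
32^64 ≡ 590^2 = 348100 ≡ 51 (mod 653)
32^128 ≡ 51^2 = 2601 ≡ 642 (mod 653)
32^256 ≡ 642^2 = 412164 ≡ 121 (mod 653)
32^512 ≡ 121^2 = 14641 ≡ 275 (mod 653)
32^1024 ≡ 275^2 = 75625 ≡ 530 (mod 653)
32^2048 ≡ 530^2 = 280900 ≡ 110 (mod 653)
32^2349 = 32^2048 * 32^256 * 32^32 * 32^8 * 32^4 * 32^1 ≡ 110 * 121 * 590 * 574 * 511 * 32 (mod 653).
Accumulate the product:
110 * 121 = 13310 ≡ 250
250 * 590 = 147500 ≡ 575
575 * 574 = 330050 ≡ 285
285 * 511 = 145635 ≡ 16
16 * 32 = 512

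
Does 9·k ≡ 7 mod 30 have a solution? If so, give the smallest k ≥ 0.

no solution

gcd(9, 30) = 3, and 3 does not divide 7.
So the congruence has no solution.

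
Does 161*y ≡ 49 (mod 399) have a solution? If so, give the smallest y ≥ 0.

35

gcd(161, 399) = 7, and 7 | 49, so solutions exist.
Divide through by 7: 23*y mod 57 = 7.
23⁻¹ ≡ 5 (mod 57).
y ≡ 5*7 ≡ 35 (mod 57).
The smallest non-negative solution is y = 35.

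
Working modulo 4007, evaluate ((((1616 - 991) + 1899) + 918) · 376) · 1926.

3344

1616 - 991 = 625
625 + 1899 = 2524
2524 + 918 = 3442
3442 · 376 = 1294192 ≡ 3938 (mod 4007)
3938 · 1926 = 7584588 ≡ 3344 (mod 4007)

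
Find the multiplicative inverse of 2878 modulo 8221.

Apply the Euclidean algorithm and back-substitute:
8221 = 2×2878 + 2465
2878 = 1×2465 + 413
2465 = 5×413 + 400
413 = 1×400 + 13
400 = 30×13 + 10
13 = 1×10 + 3
10 = 3×3 + 1
3 = 3×1 + 0
gcd(2878, 8221) = 1, so the inverse exists.
Back-substitute for 1:
1 = 1×10 − 3×3
  = −3×13 + 4×10
  = 4×400 − 123×13
  = −123×413 + 127×400
  = 127×2465 − 758×413
  = −758×2878 + 885×2465
  = 885×8221 − 2528×2878
So 2878⁻¹ ≡ −2528 ≡ 5693 (mod 8221).

5693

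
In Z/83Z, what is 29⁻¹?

63

83 = 2*29 + 25
29 = 1*25 + 4
25 = 6*4 + 1
4 = 4*1 + 0
gcd(29, 83) = 1, so the inverse exists.
Bézout: 1 = 7*83 − 20*29.
So 29⁻¹ ≡ −20 ≡ 63 (mod 83).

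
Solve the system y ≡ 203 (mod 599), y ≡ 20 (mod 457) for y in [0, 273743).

599⁻¹ mod 457: 599*280 ≡ 1 (mod 457), so 599⁻¹ ≡ 280.
y = 203 + 599*((20 − 203)*280 mod 457) = 203 + 599*401 = 240402.

240402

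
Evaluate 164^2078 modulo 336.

16

2078 in binary is 100000011110, i.e. 2078 = 2048 + 16 + 8 + 4 + 2.
164^1 ≡ 164 (mod 336)
164^2 ≡ 164^2 = 26896 ≡ 16 (mod 336)
164^4 ≡ 16^2 = 256 (mod 336)
164^8 ≡ 256^2 = 65536 ≡ 16 (mod 336)
164^16 ≡ 16^2 = 256 (mod 336)
164^32 ≡ 256^2 = 65536 ≡ 16 (mod 336)
164^64 ≡ 16^2 = 256 (mod 336)
164^128 ≡ 256^2 = 65536 ≡ 16 (mod 336)
164^256 ≡ 16^2 = 256 (mod 336)
164^512 ≡ 256^2 = 65536 ≡ 16 (mod 336)
164^1024 ≡ 16^2 = 256 (mod 336)
164^2048 ≡ 256^2 = 65536 ≡ 16 (mod 336)
164^2078 = 164^2048 × 164^16 × 164^8 × 164^4 × 164^2 ≡ 16 × 256 × 16 × 256 × 16 (mod 336).
Accumulate the product:
16 × 256 = 4096 ≡ 64
64 × 16 = 1024 ≡ 16
16 × 256 = 4096 ≡ 64
64 × 16 = 1024 ≡ 16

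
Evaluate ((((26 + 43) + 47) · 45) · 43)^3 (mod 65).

60

26 + 43 = 69 ≡ 4 (mod 65)
4 + 47 = 51
51 · 45 = 2295 ≡ 20 (mod 65)
20 · 43 = 860 ≡ 15 (mod 65)
(15)^3 ≡ 60 (mod 65)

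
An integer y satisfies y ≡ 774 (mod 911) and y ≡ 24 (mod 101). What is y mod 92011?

27193

911⁻¹ mod 101: 911·51 ≡ 1 (mod 101), so 911⁻¹ ≡ 51.
y = 774 + 911·((24 − 774)·51 mod 101) = 774 + 911·29 = 27193.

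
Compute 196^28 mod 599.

64

28 in binary is 11100, i.e. 28 = 16 + 8 + 4.
196^1 ≡ 196 (mod 599)
196^2 ≡ 196^2 = 38416 ≡ 80 (mod 599)
196^4 ≡ 80^2 = 6400 ≡ 410 (mod 599)
196^8 ≡ 410^2 = 168100 ≡ 380 (mod 599)
196^16 ≡ 380^2 = 144400 ≡ 41 (mod 599)
196^28 = 196^16 * 196^8 * 196^4 ≡ 41 * 380 * 410 (mod 599).
Accumulate the product:
41 * 380 = 15580 ≡ 6
6 * 410 = 2460 ≡ 64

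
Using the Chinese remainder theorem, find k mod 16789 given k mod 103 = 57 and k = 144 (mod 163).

2426

103⁻¹ mod 163: 103×19 ≡ 1 (mod 163), so 103⁻¹ ≡ 19.
k = 57 + 103×((144 − 57)×19 mod 163) = 57 + 103×23 = 2426.
Check: 2426 mod 103 = 57, 2426 mod 163 = 144. ✓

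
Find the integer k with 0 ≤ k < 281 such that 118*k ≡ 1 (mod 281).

231

Apply the Euclidean algorithm and back-substitute:
281 = 2·118 + 45
118 = 2·45 + 28
45 = 1·28 + 17
28 = 1·17 + 11
17 = 1·11 + 6
11 = 1·6 + 5
6 = 1·5 + 1
5 = 5·1 + 0
gcd(118, 281) = 1, so the inverse exists.
Bézout: 1 = 21·281 − 50·118.
So 118⁻¹ ≡ −50 ≡ 231 (mod 281).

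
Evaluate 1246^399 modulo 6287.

By square-and-multiply:
399 in binary is 110001111, i.e. 399 = 256 + 128 + 8 + 4 + 2 + 1.
1246^1 ≡ 1246 (mod 6287)
1246^2 ≡ 1246^2 = 1552516 ≡ 5914 (mod 6287)
1246^4 ≡ 5914^2 = 34975396 ≡ 815 (mod 6287)
1246^8 ≡ 815^2 = 664225 ≡ 4090 (mod 6287)
1246^16 ≡ 4090^2 = 16728100 ≡ 4680 (mod 6287)
1246^32 ≡ 4680^2 = 21902400 ≡ 4779 (mod 6287)
1246^64 ≡ 4779^2 = 22838841 ≡ 4457 (mod 6287)
1246^128 ≡ 4457^2 = 19864849 ≡ 4216 (mod 6287)
1246^256 ≡ 4216^2 = 17774656 ≡ 1307 (mod 6287)
1246^399 = 1246^256 * 1246^128 * 1246^8 * 1246^4 * 1246^2 * 1246^1 ≡ 1307 * 4216 * 4090 * 815 * 5914 * 1246 (mod 6287).
Accumulate the product:
1307 * 4216 = 5510312 ≡ 2900
2900 * 4090 = 11861000 ≡ 3718
3718 * 815 = 3030170 ≡ 6123
6123 * 5914 = 36211422 ≡ 4589
4589 * 1246 = 5717894 ≡ 3011

3011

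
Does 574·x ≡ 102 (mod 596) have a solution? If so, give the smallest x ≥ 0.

185

gcd(574, 596) = 2, and 2 | 102, so solutions exist.
Divide through by 2: 287·x mod 298 = 51.
287⁻¹ ≡ 27 (mod 298).
x ≡ 27·51 ≡ 185 (mod 298).
The smallest non-negative solution is x = 185.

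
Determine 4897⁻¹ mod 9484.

9484 = 1*4897 + 4587
4897 = 1*4587 + 310
4587 = 14*310 + 247
310 = 1*247 + 63
247 = 3*63 + 58
63 = 1*58 + 5
58 = 11*5 + 3
5 = 1*3 + 2
3 = 1*2 + 1
2 = 2*1 + 0
gcd(4897, 9484) = 1, so the inverse exists.
Back-substitute for 1:
1 = 1*3 − 1*2
  = −1*5 + 2*3
  = 2*58 − 23*5
  = −23*63 + 25*58
  = 25*247 − 98*63
  = −98*310 + 123*247
  = 123*4587 − 1820*310
  = −1820*4897 + 1943*4587
  = 1943*9484 − 3763*4897
So 4897⁻¹ ≡ −3763 ≡ 5721 (mod 9484).

5721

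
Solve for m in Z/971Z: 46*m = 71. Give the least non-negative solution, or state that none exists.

867

gcd(46, 971) = 1, so a unique solution mod 971 exists.
46⁻¹ ≡ 190 (mod 971).
m ≡ 190*71 ≡ 867 (mod 971).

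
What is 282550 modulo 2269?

282550 = 124·2269 + 1194, so 282550 ≡ 1194 (mod 2269).

1194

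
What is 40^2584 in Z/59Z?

Using repeated squaring:
2584 in binary is 101000011000, i.e. 2584 = 2048 + 512 + 16 + 8.
40^1 ≡ 40 (mod 59)
40^2 ≡ 40^2 = 1600 ≡ 7 (mod 59)
40^4 ≡ 7^2 = 49 (mod 59)
40^8 ≡ 49^2 = 2401 ≡ 41 (mod 59)
40^16 ≡ 41^2 = 1681 ≡ 29 (mod 59)
40^32 ≡ 29^2 = 841 ≡ 15 (mod 59)
40^64 ≡ 15^2 = 225 ≡ 48 (mod 59)
40^128 ≡ 48^2 = 2304 ≡ 3 (mod 59)
40^256 ≡ 3^2 = 9 (mod 59)
40^512 ≡ 9^2 = 81 ≡ 22 (mod 59)
40^1024 ≡ 22^2 = 484 ≡ 12 (mod 59)
40^2048 ≡ 12^2 = 144 ≡ 26 (mod 59)
40^2584 = 40^2048 * 40^512 * 40^16 * 40^8 ≡ 26 * 22 * 29 * 41 (mod 59).
Accumulate the product:
26 * 22 = 572 ≡ 41
41 * 29 = 1189 ≡ 9
9 * 41 = 369 ≡ 15

15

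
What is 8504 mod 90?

8504 = 94*90 + 44, so 8504 ≡ 44 (mod 90).

44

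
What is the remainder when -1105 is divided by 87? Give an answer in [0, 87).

-1105 = -13×87 + 26, so -1105 ≡ 26 (mod 87).

26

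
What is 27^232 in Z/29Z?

24

232 in binary is 11101000, i.e. 232 = 128 + 64 + 32 + 8.
27^1 ≡ 27 (mod 29)
27^2 ≡ 27^2 = 729 ≡ 4 (mod 29)
27^4 ≡ 4^2 = 16 (mod 29)
27^8 ≡ 16^2 = 256 ≡ 24 (mod 29)
27^16 ≡ 24^2 = 576 ≡ 25 (mod 29)
27^32 ≡ 25^2 = 625 ≡ 16 (mod 29)
27^64 ≡ 16^2 = 256 ≡ 24 (mod 29)
27^128 ≡ 24^2 = 576 ≡ 25 (mod 29)
27^232 = 27^128 · 27^64 · 27^32 · 27^8 ≡ 25 · 24 · 16 · 24 (mod 29).
Accumulate the product:
25 · 24 = 600 ≡ 20
20 · 16 = 320 ≡ 1
1 · 24 = 24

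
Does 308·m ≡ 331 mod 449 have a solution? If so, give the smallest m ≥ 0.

gcd(308, 449) = 1, so a unique solution mod 449 exists.
308⁻¹ ≡ 121 (mod 449).
m ≡ 121·331 ≡ 90 (mod 449).

90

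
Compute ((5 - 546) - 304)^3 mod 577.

5 - 546 = -541 ≡ 36 (mod 577)
36 - 304 = -268 ≡ 309 (mod 577)
(309)^3 ≡ 465 (mod 577)

465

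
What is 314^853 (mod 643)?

225

853 in binary is 1101010101, i.e. 853 = 512 + 256 + 64 + 16 + 4 + 1.
314^1 ≡ 314 (mod 643)
314^2 ≡ 314^2 = 98596 ≡ 217 (mod 643)
314^4 ≡ 217^2 = 47089 ≡ 150 (mod 643)
314^8 ≡ 150^2 = 22500 ≡ 638 (mod 643)
314^16 ≡ 638^2 = 407044 ≡ 25 (mod 643)
314^32 ≡ 25^2 = 625 (mod 643)
314^64 ≡ 625^2 = 390625 ≡ 324 (mod 643)
314^128 ≡ 324^2 = 104976 ≡ 167 (mod 643)
314^256 ≡ 167^2 = 27889 ≡ 240 (mod 643)
314^512 ≡ 240^2 = 57600 ≡ 373 (mod 643)
314^853 = 314^512 * 314^256 * 314^64 * 314^16 * 314^4 * 314^1 ≡ 373 * 240 * 324 * 25 * 150 * 314 (mod 643).
Accumulate the product:
373 * 240 = 89520 ≡ 143
143 * 324 = 46332 ≡ 36
36 * 25 = 900 ≡ 257
257 * 150 = 38550 ≡ 613
613 * 314 = 192482 ≡ 225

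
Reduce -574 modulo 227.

107

-574 = -3·227 + 107, so -574 ≡ 107 (mod 227).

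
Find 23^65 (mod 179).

99

23^1 ≡ 23 (mod 179)
23^2 ≡ 23^2 = 529 ≡ 171 (mod 179)
23^4 ≡ 171^2 = 29241 ≡ 64 (mod 179)
23^8 ≡ 64^2 = 4096 ≡ 158 (mod 179)
23^16 ≡ 158^2 = 24964 ≡ 83 (mod 179)
23^32 ≡ 83^2 = 6889 ≡ 87 (mod 179)
23^64 ≡ 87^2 = 7569 ≡ 51 (mod 179)
23^65 = 23^64 × 23^1 ≡ 51 × 23 (mod 179).
51 × 23 = 1173 ≡ 99 (mod 179).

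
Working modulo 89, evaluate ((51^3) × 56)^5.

(51)^3 ≡ 41 (mod 89)
41 × 56 = 2296 ≡ 71 (mod 89)
(71)^5 ≡ 80 (mod 89)

80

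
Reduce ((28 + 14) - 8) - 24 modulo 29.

10

28 + 14 = 42 ≡ 13 (mod 29)
13 - 8 = 5
5 - 24 = -19 ≡ 10 (mod 29)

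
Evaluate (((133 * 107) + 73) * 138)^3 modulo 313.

234

133 * 107 = 14231 ≡ 146 (mod 313)
146 + 73 = 219
219 * 138 = 30222 ≡ 174 (mod 313)
(174)^3 ≡ 234 (mod 313)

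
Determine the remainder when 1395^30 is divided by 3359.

1935

Compute successive squares:
30 in binary is 11110, i.e. 30 = 16 + 8 + 4 + 2.
1395^1 ≡ 1395 (mod 3359)
1395^2 ≡ 1395^2 = 1946025 ≡ 1164 (mod 3359)
1395^4 ≡ 1164^2 = 1354896 ≡ 1219 (mod 3359)
1395^8 ≡ 1219^2 = 1485961 ≡ 1283 (mod 3359)
1395^16 ≡ 1283^2 = 1646089 ≡ 179 (mod 3359)
1395^30 = 1395^16 * 1395^8 * 1395^4 * 1395^2 ≡ 179 * 1283 * 1219 * 1164 (mod 3359).
Accumulate the product:
179 * 1283 = 229657 ≡ 1245
1245 * 1219 = 1517655 ≡ 2746
2746 * 1164 = 3196344 ≡ 1935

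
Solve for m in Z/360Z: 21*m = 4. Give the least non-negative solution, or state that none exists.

no solution

gcd(21, 360) = 3, and 3 does not divide 4.
So the congruence has no solution.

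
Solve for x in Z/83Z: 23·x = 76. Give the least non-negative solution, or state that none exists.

gcd(23, 83) = 1, so a unique solution mod 83 exists.
23⁻¹ ≡ 65 (mod 83).
x ≡ 65·76 ≡ 43 (mod 83).

43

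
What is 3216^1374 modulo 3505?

1091

Compute successive squares:
1374 in binary is 10101011110, i.e. 1374 = 1024 + 256 + 64 + 16 + 8 + 4 + 2.
3216^1 ≡ 3216 (mod 3505)
3216^2 ≡ 3216^2 = 10342656 ≡ 2906 (mod 3505)
3216^4 ≡ 2906^2 = 8444836 ≡ 1291 (mod 3505)
3216^8 ≡ 1291^2 = 1666681 ≡ 1806 (mod 3505)
3216^16 ≡ 1806^2 = 3261636 ≡ 1986 (mod 3505)
3216^32 ≡ 1986^2 = 3944196 ≡ 1071 (mod 3505)
3216^64 ≡ 1071^2 = 1147041 ≡ 906 (mod 3505)
3216^128 ≡ 906^2 = 820836 ≡ 666 (mod 3505)
3216^256 ≡ 666^2 = 443556 ≡ 1926 (mod 3505)
3216^512 ≡ 1926^2 = 3709476 ≡ 1186 (mod 3505)
3216^1024 ≡ 1186^2 = 1406596 ≡ 1091 (mod 3505)
3216^1374 = 3216^1024 × 3216^256 × 3216^64 × 3216^16 × 3216^8 × 3216^4 × 3216^2 ≡ 1091 × 1926 × 906 × 1986 × 1806 × 1291 × 2906 (mod 3505).
Accumulate the product:
1091 × 1926 = 2101266 ≡ 1771
1771 × 906 = 1604526 ≡ 2741
2741 × 1986 = 5443626 ≡ 361
361 × 1806 = 651966 ≡ 36
36 × 1291 = 46476 ≡ 911
911 × 2906 = 2647366 ≡ 1091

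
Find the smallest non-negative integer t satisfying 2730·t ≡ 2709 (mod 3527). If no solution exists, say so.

625

gcd(2730, 3527) = 1, so a unique solution mod 3527 exists.
2730⁻¹ ≡ 978 (mod 3527).
t ≡ 978·2709 ≡ 625 (mod 3527).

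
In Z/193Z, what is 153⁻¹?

82

Run the extended Euclidean algorithm:
193 = 1·153 + 40
153 = 3·40 + 33
40 = 1·33 + 7
33 = 4·7 + 5
7 = 1·5 + 2
5 = 2·2 + 1
2 = 2·1 + 0
gcd(153, 193) = 1, so the inverse exists.
Back-substitute for 1:
1 = 1·5 − 2·2
  = −2·7 + 3·5
  = 3·33 − 14·7
  = −14·40 + 17·33
  = 17·153 − 65·40
  = −65·193 + 82·153
So 153⁻¹ ≡ 82 (mod 193).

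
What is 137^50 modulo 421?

312

Compute successive squares:
50 in binary is 110010, i.e. 50 = 32 + 16 + 2.
137^1 ≡ 137 (mod 421)
137^2 ≡ 137^2 = 18769 ≡ 245 (mod 421)
137^4 ≡ 245^2 = 60025 ≡ 243 (mod 421)
137^8 ≡ 243^2 = 59049 ≡ 109 (mod 421)
137^16 ≡ 109^2 = 11881 ≡ 93 (mod 421)
137^32 ≡ 93^2 = 8649 ≡ 229 (mod 421)
137^50 = 137^32 · 137^16 · 137^2 ≡ 229 · 93 · 245 (mod 421).
Accumulate the product:
229 · 93 = 21297 ≡ 247
247 · 245 = 60515 ≡ 312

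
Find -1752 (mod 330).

-1752 = -6*330 + 228, so -1752 ≡ 228 (mod 330).

228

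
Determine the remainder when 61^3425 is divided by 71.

Using repeated squaring:
3425 in binary is 110101100001, i.e. 3425 = 2048 + 1024 + 256 + 64 + 32 + 1.
61^1 ≡ 61 (mod 71)
61^2 ≡ 61^2 = 3721 ≡ 29 (mod 71)
61^4 ≡ 29^2 = 841 ≡ 60 (mod 71)
61^8 ≡ 60^2 = 3600 ≡ 50 (mod 71)
61^16 ≡ 50^2 = 2500 ≡ 15 (mod 71)
61^32 ≡ 15^2 = 225 ≡ 12 (mod 71)
61^64 ≡ 12^2 = 144 ≡ 2 (mod 71)
61^128 ≡ 2^2 = 4 (mod 71)
61^256 ≡ 4^2 = 16 (mod 71)
61^512 ≡ 16^2 = 256 ≡ 43 (mod 71)
61^1024 ≡ 43^2 = 1849 ≡ 3 (mod 71)
61^2048 ≡ 3^2 = 9 (mod 71)
61^3425 = 61^2048 * 61^1024 * 61^256 * 61^64 * 61^32 * 61^1 ≡ 9 * 3 * 16 * 2 * 12 * 61 (mod 71).
Accumulate the product:
9 * 3 = 27
27 * 16 = 432 ≡ 6
6 * 2 = 12
12 * 12 = 144 ≡ 2
2 * 61 = 122 ≡ 51

51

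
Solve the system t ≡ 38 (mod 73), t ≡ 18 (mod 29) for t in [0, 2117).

1352

73⁻¹ mod 29: 73×2 ≡ 1 (mod 29), so 73⁻¹ ≡ 2.
t = 38 + 73×((18 − 38)×2 mod 29) = 38 + 73×18 = 1352.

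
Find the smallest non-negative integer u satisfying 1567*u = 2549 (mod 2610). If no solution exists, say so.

gcd(1567, 2610) = 1, so a unique solution mod 2610 exists.
1567⁻¹ ≡ 523 (mod 2610).
u ≡ 523*2549 ≡ 2027 (mod 2610).

2027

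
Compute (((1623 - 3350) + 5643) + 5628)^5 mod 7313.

1623 - 3350 = -1727 ≡ 5586 (mod 7313)
5586 + 5643 = 11229 ≡ 3916 (mod 7313)
3916 + 5628 = 9544 ≡ 2231 (mod 7313)
(2231)^5 ≡ 5859 (mod 7313)

5859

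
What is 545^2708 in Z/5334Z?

Using repeated squaring:
545^1 ≡ 545 (mod 5334)
545^2 ≡ 545^2 = 297025 ≡ 3655 (mod 5334)
545^4 ≡ 3655^2 = 13359025 ≡ 2689 (mod 5334)
545^8 ≡ 2689^2 = 7230721 ≡ 3151 (mod 5334)
545^16 ≡ 3151^2 = 9928801 ≡ 2227 (mod 5334)
545^32 ≡ 2227^2 = 4959529 ≡ 4243 (mod 5334)
545^64 ≡ 4243^2 = 18003049 ≡ 799 (mod 5334)
545^128 ≡ 799^2 = 638401 ≡ 3655 (mod 5334)
545^256 ≡ 3655^2 = 13359025 ≡ 2689 (mod 5334)
545^512 ≡ 2689^2 = 7230721 ≡ 3151 (mod 5334)
545^1024 ≡ 3151^2 = 9928801 ≡ 2227 (mod 5334)
545^2048 ≡ 2227^2 = 4959529 ≡ 4243 (mod 5334)
545^2708 = 545^2048 × 545^512 × 545^128 × 545^16 × 545^4 ≡ 4243 × 3151 × 3655 × 2227 × 2689 (mod 5334).
Accumulate the product:
4243 × 3151 = 13369693 ≡ 2689
2689 × 3655 = 9828295 ≡ 3067
3067 × 2227 = 6830209 ≡ 2689
2689 × 2689 = 7230721 ≡ 3151

3151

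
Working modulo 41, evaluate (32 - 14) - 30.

32 - 14 = 18
18 - 30 = -12 ≡ 29 (mod 41)

29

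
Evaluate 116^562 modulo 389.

68

562 in binary is 1000110010, i.e. 562 = 512 + 32 + 16 + 2.
116^1 ≡ 116 (mod 389)
116^2 ≡ 116^2 = 13456 ≡ 230 (mod 389)
116^4 ≡ 230^2 = 52900 ≡ 385 (mod 389)
116^8 ≡ 385^2 = 148225 ≡ 16 (mod 389)
116^16 ≡ 16^2 = 256 (mod 389)
116^32 ≡ 256^2 = 65536 ≡ 184 (mod 389)
116^64 ≡ 184^2 = 33856 ≡ 13 (mod 389)
116^128 ≡ 13^2 = 169 (mod 389)
116^256 ≡ 169^2 = 28561 ≡ 164 (mod 389)
116^512 ≡ 164^2 = 26896 ≡ 55 (mod 389)
116^562 = 116^512 · 116^32 · 116^16 · 116^2 ≡ 55 · 184 · 256 · 230 (mod 389).
Accumulate the product:
55 · 184 = 10120 ≡ 6
6 · 256 = 1536 ≡ 369
369 · 230 = 84870 ≡ 68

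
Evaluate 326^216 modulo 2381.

Using repeated squaring:
216 in binary is 11011000, i.e. 216 = 128 + 64 + 16 + 8.
326^1 ≡ 326 (mod 2381)
326^2 ≡ 326^2 = 106276 ≡ 1512 (mod 2381)
326^4 ≡ 1512^2 = 2286144 ≡ 384 (mod 2381)
326^8 ≡ 384^2 = 147456 ≡ 2215 (mod 2381)
326^16 ≡ 2215^2 = 4906225 ≡ 1365 (mod 2381)
326^32 ≡ 1365^2 = 1863225 ≡ 1283 (mod 2381)
326^64 ≡ 1283^2 = 1646089 ≡ 818 (mod 2381)
326^128 ≡ 818^2 = 669124 ≡ 63 (mod 2381)
326^216 = 326^128 * 326^64 * 326^16 * 326^8 ≡ 63 * 818 * 1365 * 2215 (mod 2381).
Accumulate the product:
63 * 818 = 51534 ≡ 1533
1533 * 1365 = 2092545 ≡ 2027
2027 * 2215 = 4489805 ≡ 1620

1620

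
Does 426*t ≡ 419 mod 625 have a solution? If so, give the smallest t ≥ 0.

469

gcd(426, 625) = 1, so a unique solution mod 625 exists.
426⁻¹ ≡ 201 (mod 625).
t ≡ 201*419 ≡ 469 (mod 625).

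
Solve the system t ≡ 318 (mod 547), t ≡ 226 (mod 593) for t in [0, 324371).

1412

547⁻¹ mod 593: 547*116 ≡ 1 (mod 593), so 547⁻¹ ≡ 116.
t = 318 + 547*((226 − 318)*116 mod 593) = 318 + 547*2 = 1412.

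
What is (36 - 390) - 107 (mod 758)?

297

36 - 390 = -354 ≡ 404 (mod 758)
404 - 107 = 297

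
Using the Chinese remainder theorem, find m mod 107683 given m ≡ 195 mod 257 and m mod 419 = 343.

53137

257⁻¹ mod 419: 257·75 ≡ 1 (mod 419), so 257⁻¹ ≡ 75.
m = 195 + 257·((343 − 195)·75 mod 419) = 195 + 257·206 = 53137.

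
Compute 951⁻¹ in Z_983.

215

983 = 1*951 + 32
951 = 29*32 + 23
32 = 1*23 + 9
23 = 2*9 + 5
9 = 1*5 + 4
5 = 1*4 + 1
4 = 4*1 + 0
gcd(951, 983) = 1, so the inverse exists.
Bézout: 1 = −208*983 + 215*951.
So 951⁻¹ ≡ 215 (mod 983).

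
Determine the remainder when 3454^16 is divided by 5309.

Using repeated squaring:
3454^1 ≡ 3454 (mod 5309)
3454^2 ≡ 3454^2 = 11930116 ≡ 793 (mod 5309)
3454^4 ≡ 793^2 = 628849 ≡ 2387 (mod 5309)
3454^8 ≡ 2387^2 = 5697769 ≡ 1212 (mod 5309)
3454^16 ≡ 1212^2 = 1468944 ≡ 3660 (mod 5309)
So 3454^16 ≡ 3660 (mod 5309).

3660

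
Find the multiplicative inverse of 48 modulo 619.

By the extended Euclidean algorithm:
619 = 12·48 + 43
48 = 1·43 + 5
43 = 8·5 + 3
5 = 1·3 + 2
3 = 1·2 + 1
2 = 2·1 + 0
gcd(48, 619) = 1, so the inverse exists.
Bézout: 1 = 19·619 − 245·48.
So 48⁻¹ ≡ −245 ≡ 374 (mod 619).

374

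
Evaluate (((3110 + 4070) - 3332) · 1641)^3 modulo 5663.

3110 + 4070 = 7180 ≡ 1517 (mod 5663)
1517 - 3332 = -1815 ≡ 3848 (mod 5663)
3848 · 1641 = 6314568 ≡ 323 (mod 5663)
(323)^3 ≡ 3417 (mod 5663)

3417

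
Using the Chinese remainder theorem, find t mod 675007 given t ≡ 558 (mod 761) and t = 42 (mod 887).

260820

761⁻¹ mod 887: 761×711 ≡ 1 (mod 887), so 761⁻¹ ≡ 711.
t = 558 + 761×((42 − 558)×711 mod 887) = 558 + 761×342 = 260820.
Check: 260820 mod 761 = 558, 260820 mod 887 = 42. ✓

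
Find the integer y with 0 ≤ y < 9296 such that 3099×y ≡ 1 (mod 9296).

3

Run the extended Euclidean algorithm:
9296 = 2·3099 + 3098
3099 = 1·3098 + 1
3098 = 3098·1 + 0
gcd(3099, 9296) = 1, so the inverse exists.
Bézout: 1 = −1·9296 + 3·3099.
So 3099⁻¹ ≡ 3 (mod 9296).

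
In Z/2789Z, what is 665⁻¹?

By the extended Euclidean algorithm:
2789 = 4×665 + 129
665 = 5×129 + 20
129 = 6×20 + 9
20 = 2×9 + 2
9 = 4×2 + 1
2 = 2×1 + 0
gcd(665, 2789) = 1, so the inverse exists.
Back-substitute for 1:
1 = 1×9 − 4×2
  = −4×20 + 9×9
  = 9×129 − 58×20
  = −58×665 + 299×129
  = 299×2789 − 1254×665
So 665⁻¹ ≡ −1254 ≡ 1535 (mod 2789).

1535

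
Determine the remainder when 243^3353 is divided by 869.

3353 in binary is 110100011001, i.e. 3353 = 2048 + 1024 + 256 + 16 + 8 + 1.
243^1 ≡ 243 (mod 869)
243^2 ≡ 243^2 = 59049 ≡ 826 (mod 869)
243^4 ≡ 826^2 = 682276 ≡ 111 (mod 869)
243^8 ≡ 111^2 = 12321 ≡ 155 (mod 869)
243^16 ≡ 155^2 = 24025 ≡ 562 (mod 869)
243^32 ≡ 562^2 = 315844 ≡ 397 (mod 869)
243^64 ≡ 397^2 = 157609 ≡ 320 (mod 869)
243^128 ≡ 320^2 = 102400 ≡ 727 (mod 869)
243^256 ≡ 727^2 = 528529 ≡ 177 (mod 869)
243^512 ≡ 177^2 = 31329 ≡ 45 (mod 869)
243^1024 ≡ 45^2 = 2025 ≡ 287 (mod 869)
243^2048 ≡ 287^2 = 82369 ≡ 683 (mod 869)
243^3353 = 243^2048 × 243^1024 × 243^256 × 243^16 × 243^8 × 243^1 ≡ 683 × 287 × 177 × 562 × 155 × 243 (mod 869).
Accumulate the product:
683 × 287 = 196021 ≡ 496
496 × 177 = 87792 ≡ 23
23 × 562 = 12926 ≡ 760
760 × 155 = 117800 ≡ 485
485 × 243 = 117855 ≡ 540

540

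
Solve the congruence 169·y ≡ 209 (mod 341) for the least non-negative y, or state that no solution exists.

88

gcd(169, 341) = 1, so a unique solution mod 341 exists.
169⁻¹ ≡ 113 (mod 341).
y ≡ 113·209 ≡ 88 (mod 341).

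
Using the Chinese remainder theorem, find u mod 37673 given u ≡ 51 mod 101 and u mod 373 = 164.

101⁻¹ mod 373: 101×325 ≡ 1 (mod 373), so 101⁻¹ ≡ 325.
u = 51 + 101×((164 − 51)×325 mod 373) = 51 + 101×171 = 17322.
Check: 17322 mod 101 = 51, 17322 mod 373 = 164. ✓

17322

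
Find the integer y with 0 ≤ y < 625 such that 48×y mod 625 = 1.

Run the extended Euclidean algorithm:
625 = 13*48 + 1
48 = 48*1 + 0
gcd(48, 625) = 1, so the inverse exists.
Bézout: 1 = 1*625 − 13*48.
So 48⁻¹ ≡ −13 ≡ 612 (mod 625).

612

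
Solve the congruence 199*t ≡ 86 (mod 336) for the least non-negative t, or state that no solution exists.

122

gcd(199, 336) = 1, so a unique solution mod 336 exists.
199⁻¹ ≡ 103 (mod 336).
t ≡ 103*86 ≡ 122 (mod 336).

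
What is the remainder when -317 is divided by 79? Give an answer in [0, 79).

-317 = -5*79 + 78, so -317 ≡ 78 (mod 79).

78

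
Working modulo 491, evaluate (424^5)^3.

(424)^5 ≡ 179 (mod 491)
(179)^3 ≡ 459 (mod 491)

459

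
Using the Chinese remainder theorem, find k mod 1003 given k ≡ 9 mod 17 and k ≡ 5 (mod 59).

536

17⁻¹ mod 59: 17×7 ≡ 1 (mod 59), so 17⁻¹ ≡ 7.
k = 9 + 17×((5 − 9)×7 mod 59) = 9 + 17×31 = 536.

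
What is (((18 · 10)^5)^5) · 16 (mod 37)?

29

18 · 10 = 180 ≡ 32 (mod 37)
(32)^5 ≡ 20 (mod 37)
(20)^5 ≡ 18 (mod 37)
18 · 16 = 288 ≡ 29 (mod 37)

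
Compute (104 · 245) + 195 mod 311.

104 · 245 = 25480 ≡ 289 (mod 311)
289 + 195 = 484 ≡ 173 (mod 311)

173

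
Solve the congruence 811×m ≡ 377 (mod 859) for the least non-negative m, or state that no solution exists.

gcd(811, 859) = 1, so a unique solution mod 859 exists.
811⁻¹ ≡ 340 (mod 859).
m ≡ 340×377 ≡ 189 (mod 859).

189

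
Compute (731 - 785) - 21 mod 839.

764

731 - 785 = -54 ≡ 785 (mod 839)
785 - 21 = 764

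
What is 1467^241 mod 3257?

By square-and-multiply:
241 in binary is 11110001, i.e. 241 = 128 + 64 + 32 + 16 + 1.
1467^1 ≡ 1467 (mod 3257)
1467^2 ≡ 1467^2 = 2152089 ≡ 2469 (mod 3257)
1467^4 ≡ 2469^2 = 6095961 ≡ 2114 (mod 3257)
1467^8 ≡ 2114^2 = 4468996 ≡ 392 (mod 3257)
1467^16 ≡ 392^2 = 153664 ≡ 585 (mod 3257)
1467^32 ≡ 585^2 = 342225 ≡ 240 (mod 3257)
1467^64 ≡ 240^2 = 57600 ≡ 2231 (mod 3257)
1467^128 ≡ 2231^2 = 4977361 ≡ 665 (mod 3257)
1467^241 = 1467^128 × 1467^64 × 1467^32 × 1467^16 × 1467^1 ≡ 665 × 2231 × 240 × 585 × 1467 (mod 3257).
Accumulate the product:
665 × 2231 = 1483615 ≡ 1680
1680 × 240 = 403200 ≡ 2589
2589 × 585 = 1514565 ≡ 60
60 × 1467 = 88020 ≡ 81

81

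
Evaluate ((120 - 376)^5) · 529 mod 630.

120 - 376 = -256 ≡ 374 (mod 630)
(374)^5 ≡ 614 (mod 630)
614 · 529 = 324806 ≡ 356 (mod 630)

356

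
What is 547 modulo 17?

547 = 32·17 + 3, so 547 ≡ 3 (mod 17).

3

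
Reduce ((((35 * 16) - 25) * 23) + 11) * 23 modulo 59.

35 * 16 = 560 ≡ 29 (mod 59)
29 - 25 = 4
4 * 23 = 92 ≡ 33 (mod 59)
33 + 11 = 44
44 * 23 = 1012 ≡ 9 (mod 59)

9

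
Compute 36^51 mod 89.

By square-and-multiply:
51 in binary is 110011, i.e. 51 = 32 + 16 + 2 + 1.
36^1 ≡ 36 (mod 89)
36^2 ≡ 36^2 = 1296 ≡ 50 (mod 89)
36^4 ≡ 50^2 = 2500 ≡ 8 (mod 89)
36^8 ≡ 8^2 = 64 (mod 89)
36^16 ≡ 64^2 = 4096 ≡ 2 (mod 89)
36^32 ≡ 2^2 = 4 (mod 89)
36^51 = 36^32 · 36^16 · 36^2 · 36^1 ≡ 4 · 2 · 50 · 36 (mod 89).
Accumulate the product:
4 · 2 = 8
8 · 50 = 400 ≡ 44
44 · 36 = 1584 ≡ 71

71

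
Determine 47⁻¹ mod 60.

23

60 = 1×47 + 13
47 = 3×13 + 8
13 = 1×8 + 5
8 = 1×5 + 3
5 = 1×3 + 2
3 = 1×2 + 1
2 = 2×1 + 0
gcd(47, 60) = 1, so the inverse exists.
Bézout: 1 = −18×60 + 23×47.
So 47⁻¹ ≡ 23 (mod 60).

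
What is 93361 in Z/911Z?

439

93361 = 102·911 + 439, so 93361 ≡ 439 (mod 911).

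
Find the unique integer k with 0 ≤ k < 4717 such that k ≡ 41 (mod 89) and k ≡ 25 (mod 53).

2622

89⁻¹ mod 53: 89*28 ≡ 1 (mod 53), so 89⁻¹ ≡ 28.
k = 41 + 89*((25 − 41)*28 mod 53) = 41 + 89*29 = 2622.
Check: 2622 mod 89 = 41, 2622 mod 53 = 25. ✓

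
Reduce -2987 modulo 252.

37

-2987 = -12×252 + 37, so -2987 ≡ 37 (mod 252).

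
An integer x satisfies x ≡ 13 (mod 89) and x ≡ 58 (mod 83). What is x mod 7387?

4374

89⁻¹ mod 83: 89*14 ≡ 1 (mod 83), so 89⁻¹ ≡ 14.
x = 13 + 89*((58 − 13)*14 mod 83) = 13 + 89*49 = 4374.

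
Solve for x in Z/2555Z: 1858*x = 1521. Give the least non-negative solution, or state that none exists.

gcd(1858, 2555) = 1, so a unique solution mod 2555 exists.
1858⁻¹ ≡ 1272 (mod 2555).
x ≡ 1272*1521 ≡ 577 (mod 2555).

577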